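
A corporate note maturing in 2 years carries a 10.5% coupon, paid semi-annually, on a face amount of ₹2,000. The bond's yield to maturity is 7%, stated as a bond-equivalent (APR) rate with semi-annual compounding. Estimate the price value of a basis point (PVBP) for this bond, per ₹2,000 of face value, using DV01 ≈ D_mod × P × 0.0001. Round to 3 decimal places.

₹0.383

Periodic yield y = 0.035.
  t   CF        PV=CF/(1+0.035)^t    t·PV
  1       105.00       101.4493       101.4493
  2       105.00        98.0186       196.0372
  3       105.00        94.7040       284.1120
  4     2,105.00     1,834.3859     7,337.5436
  Σ                  2,128.5578     7,919.1420
P = 2,128.5578; D_Mac = 3.72043 half-year periods = 1.86021 yrs; D_mod = 1.79731 yrs.
DV01 ≈ 1.79731 × 2,128.5578 × 0.0001 = 0.382567.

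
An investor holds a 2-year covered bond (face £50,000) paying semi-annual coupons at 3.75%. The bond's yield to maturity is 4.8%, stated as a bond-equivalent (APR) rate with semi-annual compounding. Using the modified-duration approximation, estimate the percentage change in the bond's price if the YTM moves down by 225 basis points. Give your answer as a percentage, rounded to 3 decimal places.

+4.273%

Periodic yield y = 0.024. Modified duration first:
  t   CF        PV=CF/(1+0.024)^t    t·PV
  1       937.50       915.5273       915.5273
  2       937.50       894.0697     1,788.1393
  3       937.50       873.1149     2,619.3447
  4    50,937.50    46,327.3864   185,309.5455
  Σ                 49,010.0983   190,632.5569
P = 49,010.0983; D_Mac = 3.88966 half-year periods = 1.94483 yrs; D_mod = 1.94483/(1+0.024) = 1.89925 yrs.
ΔP/P ≈ -D_mod · Δy = -1.89925 × (-0.0225) = +0.042733 = +4.2733%.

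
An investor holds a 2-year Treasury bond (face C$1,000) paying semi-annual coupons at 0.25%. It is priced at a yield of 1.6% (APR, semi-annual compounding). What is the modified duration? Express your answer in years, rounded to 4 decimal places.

1.9804 years

Periodic yield y = 0.008. First find Macaulay duration:
  t   CF        PV=CF/(1+0.008)^t    t·PV
  1         1.25         1.2401         1.2401
  2         1.25         1.2302         2.4605
  3         1.25         1.2205         3.6614
  4     1,001.25       969.8407     3,879.3628
  Σ                    973.5315     3,886.7247
P = 973.5315; Macaulay duration = 3,886.7247 / 973.5315 = 3.99240 half-year periods = 1.99620 years.
Modified duration = D_Mac / (1 + y) = 1.99620 / 1.008 = 1.98036 years.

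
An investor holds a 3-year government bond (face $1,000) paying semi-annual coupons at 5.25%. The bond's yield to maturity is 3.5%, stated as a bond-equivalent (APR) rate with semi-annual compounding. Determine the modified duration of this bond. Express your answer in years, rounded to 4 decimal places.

Periodic yield y = 0.0175. First find Macaulay duration:
  t   CF        PV=CF/(1+0.0175)^t    t·PV
  1        26.25        25.7985        25.7985
  2        26.25        25.3548        50.7096
  3        26.25        24.9187        74.7562
  4        26.25        24.4902        97.9606
  5        26.25        24.0690       120.3448
  6     1,026.25       924.7975     5,548.7852
  Σ                  1,049.4287     5,918.3550
P = 1,049.4287; Macaulay duration = 5,918.3550 / 1,049.4287 = 5.63960 half-year periods = 2.81980 years.
Modified duration = D_Mac / (1 + y) = 2.81980 / 1.0175 = 2.77130 years.

2.7713 years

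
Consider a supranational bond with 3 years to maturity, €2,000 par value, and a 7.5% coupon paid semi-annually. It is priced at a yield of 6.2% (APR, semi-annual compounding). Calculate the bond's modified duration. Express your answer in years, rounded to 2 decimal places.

2.66 years

Periodic yield y = 0.031. First find Macaulay duration:
  t   CF        PV=CF/(1+0.031)^t    t·PV
  1        75.00        72.7449        72.7449
  2        75.00        70.5576       141.1152
  3        75.00        68.4361       205.3083
  4        75.00        66.3784       265.5135
  5        75.00        64.3825       321.9126
  6     2,075.00     1,727.6912    10,366.1469
  Σ                  2,070.1907    11,372.7414
P = 2,070.1907; Macaulay duration = 11,372.7414 / 2,070.1907 = 5.49357 half-year periods = 2.74679 years.
Modified duration = D_Mac / (1 + y) = 2.74679 / 1.031 = 2.66420 years.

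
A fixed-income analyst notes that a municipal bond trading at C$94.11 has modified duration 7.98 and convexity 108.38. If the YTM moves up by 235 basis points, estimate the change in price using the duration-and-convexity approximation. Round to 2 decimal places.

-C$14.83

Duration effect: -D_mod·Δy = -7.98 × (+0.0235) = -0.187530
Convexity effect: ½·C·(Δy)² = 0.5 × 108.38 × (0.0235)² = +0.0299264275
ΔP/P ≈ -0.187530 + 0.0299264275 = -0.1576035725
ΔP ≈ 94.11 × (-0.1576035725) = -14.832072207975.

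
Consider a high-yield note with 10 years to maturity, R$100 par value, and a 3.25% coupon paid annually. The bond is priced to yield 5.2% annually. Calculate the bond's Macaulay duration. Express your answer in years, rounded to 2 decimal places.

8.56 years

Periodic yield y = 0.052. Discount each cash flow and weight by its year:
  t   CF        PV=CF/(1+0.052)^t    t·PV
  1         3.25         3.0894         3.0894
  2         3.25         2.9366         5.8733
  3         3.25         2.7915         8.3745
  4         3.25         2.6535        10.6140
  5         3.25         2.5223        12.6117
  6         3.25         2.3977        14.3860
  7         3.25         2.2792        15.9541
  8         3.25         2.1665        17.3320
  9         3.25         2.0594        18.5346
  10      103.25        62.1917       621.9173
  Σ                     85.0878       728.6869
Price P = Σ PV = 85.0878.
Macaulay duration = Σ(t·PV) / P = 728.6869 / 85.0878 = 8.56394 years.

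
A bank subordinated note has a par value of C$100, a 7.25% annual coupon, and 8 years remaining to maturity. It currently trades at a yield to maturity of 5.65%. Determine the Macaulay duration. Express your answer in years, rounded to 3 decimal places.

Periodic yield y = 0.0565. Discount each cash flow and weight by its year:
  t   CF        PV=CF/(1+0.0565)^t    t·PV
  1         7.25         6.8623         6.8623
  2         7.25         6.4953        12.9906
  3         7.25         6.1479        18.4438
  4         7.25         5.8192        23.2766
  5         7.25         5.5080        27.5398
  6         7.25         5.2134        31.2804
  7         7.25         4.9346        34.5422
  8       107.25        69.0942       552.7532
  Σ                    110.0748       707.6889
Price P = Σ PV = 110.0748.
Macaulay duration = Σ(t·PV) / P = 707.6889 / 110.0748 = 6.42916 years.

6.429 years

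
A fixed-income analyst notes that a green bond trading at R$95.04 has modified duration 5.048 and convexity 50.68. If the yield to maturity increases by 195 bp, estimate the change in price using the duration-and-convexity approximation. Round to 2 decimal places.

-R$8.44

Duration effect: -D_mod·Δy = -5.048 × (+0.0195) = -0.098436
Convexity effect: ½·C·(Δy)² = 0.5 × 50.68 × (0.0195)² = +0.009635535
ΔP/P ≈ -0.098436 + 0.009635535 = -0.088800465
ΔP ≈ 95.04 × (-0.088800465) = -8.4395961936.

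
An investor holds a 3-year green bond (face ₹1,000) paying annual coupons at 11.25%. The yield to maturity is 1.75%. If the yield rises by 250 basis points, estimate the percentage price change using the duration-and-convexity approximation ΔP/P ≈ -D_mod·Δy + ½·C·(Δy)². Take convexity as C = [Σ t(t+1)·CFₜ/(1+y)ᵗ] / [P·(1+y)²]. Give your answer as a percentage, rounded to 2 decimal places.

-6.42%

With y = 0.0175:
  t   CF        PV=CF/(1+0.0175)^t    t·PV        t(t+1)·PV
  1       112.50       110.5651       110.5651         221.1302
  2       112.50       108.6635       217.3270         651.9810
  3     1,112.50     1,056.0799     3,168.2396      12,672.9585
  Σ                  1,275.3085     3,496.1317      13,546.0697
P = 1,275.3085; D_Mac = 2.74140 yrs; D_mod = 2.69425 yrs; C = 10.25957.
Duration effect: -2.69425 × (+0.025) = -0.067356
Convexity effect: 0.5 × 10.25957 × (0.025)² = +0.0032061
ΔP/P ≈ -0.067356 + 0.0032061 = -0.064150 = -6.4150%.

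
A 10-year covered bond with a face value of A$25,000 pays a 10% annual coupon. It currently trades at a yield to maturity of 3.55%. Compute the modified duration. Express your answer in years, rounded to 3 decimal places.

7.159 years

Periodic yield y = 0.0355. First find Macaulay duration:
  t   CF        PV=CF/(1+0.0355)^t    t·PV
  1     2,500.00     2,414.2926     2,414.2926
  2     2,500.00     2,331.5235     4,663.0471
  3     2,500.00     2,251.5920     6,754.7760
  4     2,500.00     2,174.4008     8,697.6031
  5     2,500.00     2,099.8559    10,499.2795
  6     2,500.00     2,027.8666    12,167.1998
  7     2,500.00     1,958.3454    13,708.4176
  8     2,500.00     1,891.2075    15,129.6600
  9     2,500.00     1,826.3713    16,437.3419
  10   27,500.00    19,401.3371   194,013.3710
  Σ                 38,376.7928   284,484.9886
P = 38,376.7928; Macaulay duration = 284,484.9886 / 38,376.7928 = 7.41294 years.
Modified duration = D_Mac / (1 + y) = 7.41294 / 1.0355 = 7.15881 years.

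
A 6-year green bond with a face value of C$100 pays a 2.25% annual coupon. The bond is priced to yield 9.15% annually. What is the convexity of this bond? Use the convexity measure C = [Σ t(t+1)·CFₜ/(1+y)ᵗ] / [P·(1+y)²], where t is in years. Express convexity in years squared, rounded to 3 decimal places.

32.164

With y = 0.0915:
  t   CF        PV=CF/(1+0.0915)^t    t·PV        t(t+1)·PV
  1         2.25         2.0614         2.0614           4.1228
  2         2.25         1.8886         3.7772          11.3315
  3         2.25         1.7303         5.1908          20.7631
  4         2.25         1.5852         6.3409          31.7043
  5         2.25         1.4523         7.2616          43.5698
  6       102.25        60.4673       362.8041       2,539.6284
  Σ                     69.1851       387.4358       2,651.1197
P = 69.1851.
Convexity = Σ t(t+1)·PV / [P·(1+y)²] = 2,651.1197 / (69.1851 × 1.191372) = 32.16394.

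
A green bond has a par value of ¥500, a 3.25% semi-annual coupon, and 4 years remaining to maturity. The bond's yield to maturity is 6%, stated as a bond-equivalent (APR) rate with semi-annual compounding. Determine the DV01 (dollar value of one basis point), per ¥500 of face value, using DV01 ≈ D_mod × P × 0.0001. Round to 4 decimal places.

¥0.1653

Periodic yield y = 0.03.
  t   CF        PV=CF/(1+0.03)^t    t·PV
  1        8.125         7.8883         7.8883
  2        8.125         7.6586        15.3172
  3        8.125         7.4355        22.3066
  4        8.125         7.2190        28.8758
  5        8.125         7.0087        35.0435
  6        8.125         6.8046        40.8274
  7        8.125         6.6064        46.2446
  8      508.125       401.1186     3,208.9485
  Σ                    451.7396     3,405.4519
P = 451.7396; D_Mac = 7.53853 half-year periods = 3.76926 yrs; D_mod = 3.65948 yrs.
DV01 ≈ 3.65948 × 451.7396 × 0.0001 = 0.165313.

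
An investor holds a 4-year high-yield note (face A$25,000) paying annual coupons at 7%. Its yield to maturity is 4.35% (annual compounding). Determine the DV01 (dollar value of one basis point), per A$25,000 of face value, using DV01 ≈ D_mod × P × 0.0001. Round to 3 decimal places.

Periodic yield y = 0.0435.
  t   CF        PV=CF/(1+0.0435)^t    t·PV
  1     1,750.00     1,677.0484     1,677.0484
  2     1,750.00     1,607.1379     3,214.2758
  3     1,750.00     1,540.1417     4,620.4252
  4    26,750.00    22,560.7728    90,243.0914
  Σ                 27,385.1009    99,754.8407
P = 27,385.1009; D_Mac = 3.64267 yrs; D_mod = 3.49082 yrs.
DV01 ≈ 3.49082 × 27,385.1009 × 0.0001 = 9.559640.

A$9.560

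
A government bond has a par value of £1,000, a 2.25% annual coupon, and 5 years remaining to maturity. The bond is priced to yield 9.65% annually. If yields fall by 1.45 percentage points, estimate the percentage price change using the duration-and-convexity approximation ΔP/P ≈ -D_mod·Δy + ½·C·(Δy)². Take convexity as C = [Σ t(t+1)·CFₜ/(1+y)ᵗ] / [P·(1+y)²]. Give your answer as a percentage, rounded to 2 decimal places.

+6.51%

With y = 0.0965:
  t   CF        PV=CF/(1+0.0965)^t    t·PV        t(t+1)·PV
  1        22.50        20.5198        20.5198          41.0397
  2        22.50        18.7139        37.4279         112.2836
  3        22.50        17.0670        51.2009         204.8037
  4        22.50        15.5650        62.2598         311.2992
  5     1,022.50       645.0897     3,225.4487      19,352.6923
  Σ                    716.9555     3,396.8572      20,022.1185
P = 716.9555; D_Mac = 4.73789 yrs; D_mod = 4.32092 yrs; C = 23.22740.
Duration effect: -4.32092 × (-0.0145) = +0.062653
Convexity effect: 0.5 × 23.22740 × (-0.0145)² = +0.0024418
ΔP/P ≈ +0.062653 + 0.0024418 = +0.065095 = +6.5095%.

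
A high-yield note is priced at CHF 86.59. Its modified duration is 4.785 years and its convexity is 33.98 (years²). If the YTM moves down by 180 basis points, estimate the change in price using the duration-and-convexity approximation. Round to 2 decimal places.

+CHF 7.93

Duration effect: -D_mod·Δy = -4.785 × (-0.018) = +0.086130
Convexity effect: ½·C·(Δy)² = 0.5 × 33.98 × (-0.018)² = +0.00550476
ΔP/P ≈ +0.086130 + 0.00550476 = +0.09163476
ΔP ≈ 86.59 × (+0.09163476) = +7.9346538684.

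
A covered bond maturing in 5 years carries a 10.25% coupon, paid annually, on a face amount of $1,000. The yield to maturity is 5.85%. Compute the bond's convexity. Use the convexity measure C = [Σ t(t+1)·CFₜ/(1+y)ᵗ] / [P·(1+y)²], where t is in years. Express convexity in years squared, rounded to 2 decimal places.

With y = 0.0585:
  t   CF        PV=CF/(1+0.0585)^t    t·PV        t(t+1)·PV
  1       102.50        96.8351        96.8351         193.6703
  2       102.50        91.4834       182.9667         548.9002
  3       102.50        86.4274       259.2821       1,037.1284
  4       102.50        81.6508       326.6032       1,633.0159
  5     1,102.50       829.7061     4,148.5305      24,891.1832
  Σ                  1,186.1028     5,014.2177      28,303.8980
P = 1,186.1028.
Convexity = Σ t(t+1)·PV / [P·(1+y)²] = 28,303.8980 / (1,186.1028 × 1.120422) = 21.29817.

21.30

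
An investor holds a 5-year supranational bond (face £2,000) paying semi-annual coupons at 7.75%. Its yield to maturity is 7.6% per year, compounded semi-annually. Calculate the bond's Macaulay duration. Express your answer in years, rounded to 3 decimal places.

4.242 years

Periodic yield y = 0.038. Discount each cash flow and weight by its period:
  t   CF        PV=CF/(1+0.038)^t    t·PV
  1        77.50        74.6628        74.6628
  2        77.50        71.9295       143.8590
  3        77.50        69.2962       207.8887
  4        77.50        66.7594       267.0375
  5        77.50        64.3154       321.5770
  6        77.50        61.9609       371.7653
  7        77.50        59.6926       417.8479
  8        77.50        57.5073       460.0583
  9        77.50        55.4020       498.6181
  10    2,077.50     1,430.7623    14,307.6233
  Σ                  2,012.2884    17,070.9379
Price P = Σ PV = 2,012.2884.
Macaulay duration = Σ(t·PV) / P = 17,070.9379 / 2,012.2884 = 8.48335 half-year periods.
In years: 8.48335 / 2 = 4.24167 years.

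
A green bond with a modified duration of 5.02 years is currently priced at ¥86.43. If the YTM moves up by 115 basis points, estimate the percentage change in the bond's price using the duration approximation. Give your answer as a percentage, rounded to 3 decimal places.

-5.773%

Duration approximation: ΔP/P ≈ -D_mod · Δy = -5.02 × (+0.0115) = -0.057730.
As a percentage: -5.7730%.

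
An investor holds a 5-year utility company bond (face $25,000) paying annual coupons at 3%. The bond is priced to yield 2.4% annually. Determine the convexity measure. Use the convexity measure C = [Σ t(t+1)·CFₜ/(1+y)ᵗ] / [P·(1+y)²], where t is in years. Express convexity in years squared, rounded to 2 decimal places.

With y = 0.024:
  t   CF        PV=CF/(1+0.024)^t    t·PV        t(t+1)·PV
  1       750.00       732.4219       732.4219       1,464.8438
  2       750.00       715.2557     1,430.5115       4,291.5344
  3       750.00       698.4919     2,095.4758       8,381.9032
  4       750.00       682.1210     2,728.4841      13,642.4205
  5    25,750.00    22,870.5943   114,352.9715     686,117.8292
  Σ                 25,698.8849   121,339.8648     713,898.5311
P = 25,698.8849.
Convexity = Σ t(t+1)·PV / [P·(1+y)²] = 713,898.5311 / (25,698.8849 × 1.048576) = 26.49246.

26.49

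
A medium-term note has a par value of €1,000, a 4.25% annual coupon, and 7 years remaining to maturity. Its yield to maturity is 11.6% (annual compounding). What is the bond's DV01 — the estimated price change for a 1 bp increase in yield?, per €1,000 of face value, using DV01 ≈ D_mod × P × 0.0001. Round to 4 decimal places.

€0.3537

Periodic yield y = 0.116.
  t   CF        PV=CF/(1+0.116)^t    t·PV
  1        42.50        38.0824        38.0824
  2        42.50        34.1240        68.2481
  3        42.50        30.5771        91.7313
  4        42.50        27.3988       109.5954
  5        42.50        24.5509       122.7547
  6        42.50        21.9990       131.9943
  7     1,042.50       483.5336     3,384.7355
  Σ                    660.2660     3,947.1416
P = 660.2660; D_Mac = 5.97811 yrs; D_mod = 5.35673 yrs.
DV01 ≈ 5.35673 × 660.2660 × 0.0001 = 0.353687.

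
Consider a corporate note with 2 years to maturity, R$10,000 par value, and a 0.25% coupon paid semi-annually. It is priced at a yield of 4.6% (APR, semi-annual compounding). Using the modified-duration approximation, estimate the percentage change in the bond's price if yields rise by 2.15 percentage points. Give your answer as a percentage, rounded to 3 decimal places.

Periodic yield y = 0.023. Modified duration first:
  t   CF        PV=CF/(1+0.023)^t    t·PV
  1        12.50        12.2190        12.2190
  2        12.50        11.9442        23.8885
  3        12.50        11.6757        35.0271
  4    10,012.50     9,141.9743    36,567.8970
  Σ                  9,177.8132    36,639.0316
P = 9,177.8132; D_Mac = 3.99213 half-year periods = 1.99607 yrs; D_mod = 1.99607/(1+0.023) = 1.95119 yrs.
ΔP/P ≈ -D_mod · Δy = -1.95119 × (+0.0215) = -0.041951 = -4.1951%.

-4.195%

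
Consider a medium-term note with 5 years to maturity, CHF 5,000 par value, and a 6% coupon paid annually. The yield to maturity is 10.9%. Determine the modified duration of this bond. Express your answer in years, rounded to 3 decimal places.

Periodic yield y = 0.109. First find Macaulay duration:
  t   CF        PV=CF/(1+0.109)^t    t·PV
  1       300.00       270.5140       270.5140
  2       300.00       243.9260       487.8521
  3       300.00       219.9513       659.8540
  4       300.00       198.3330       793.3322
  5     5,300.00     3,159.4984    15,797.4920
  Σ                  4,092.2228    18,009.0442
P = 4,092.2228; Macaulay duration = 18,009.0442 / 4,092.2228 = 4.40080 years.
Modified duration = D_Mac / (1 + y) = 4.40080 / 1.109 = 3.96826 years.

3.968 years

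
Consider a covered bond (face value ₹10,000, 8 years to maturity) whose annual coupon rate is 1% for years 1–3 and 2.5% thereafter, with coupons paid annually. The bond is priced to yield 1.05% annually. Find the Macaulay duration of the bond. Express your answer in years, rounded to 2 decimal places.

7.61 years

Periodic yield y = 0.0105. Discount each cash flow and weight by its year:
  t   CF        PV=CF/(1+0.0105)^t    t·PV
  1       100.00        98.9609        98.9609
  2       100.00        97.9326       195.8652
  3       100.00        96.9150       290.7450
  4       250.00       239.7699       959.0798
  5       250.00       237.2785     1,186.3926
  6       250.00       234.8130     1,408.8779
  7       250.00       232.3731     1,626.6114
  8    10,250.00     9,428.2985    75,426.3878
  Σ                 10,666.3415    81,192.9206
Price P = Σ PV = 10,666.3415.
Macaulay duration = Σ(t·PV) / P = 81,192.9206 / 10,666.3415 = 7.61207 years.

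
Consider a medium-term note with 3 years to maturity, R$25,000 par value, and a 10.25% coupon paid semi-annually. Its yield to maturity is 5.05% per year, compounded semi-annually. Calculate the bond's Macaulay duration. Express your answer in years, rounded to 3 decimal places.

2.683 years

Periodic yield y = 0.02525. Discount each cash flow and weight by its period:
  t   CF        PV=CF/(1+0.02525)^t    t·PV
  1     1,281.25     1,249.6952     1,249.6952
  2     1,281.25     1,218.9175     2,437.8351
  3     1,281.25     1,188.8979     3,566.6936
  4     1,281.25     1,159.6175     4,638.4701
  5     1,281.25     1,131.0583     5,655.2915
  6    26,281.25    22,629.1035   135,774.6213
  Σ                 28,577.2899   153,322.6066
Price P = Σ PV = 28,577.2899.
Macaulay duration = Σ(t·PV) / P = 153,322.6066 / 28,577.2899 = 5.36519 half-year periods.
In years: 5.36519 / 2 = 2.68260 years.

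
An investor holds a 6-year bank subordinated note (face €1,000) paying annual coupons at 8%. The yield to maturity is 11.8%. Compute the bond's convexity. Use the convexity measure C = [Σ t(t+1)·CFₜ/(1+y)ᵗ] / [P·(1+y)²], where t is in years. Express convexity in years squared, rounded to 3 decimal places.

25.477

With y = 0.118:
  t   CF        PV=CF/(1+0.118)^t    t·PV        t(t+1)·PV
  1        80.00        71.5564        71.5564         143.1127
  2        80.00        64.0039       128.0078         384.0233
  3        80.00        57.2486       171.7457         686.9827
  4        80.00        51.2062       204.8249       1,024.1245
  5        80.00        45.8016       229.0082       1,374.0490
  6     1,080.00       553.0609     3,318.3652      23,228.5566
  Σ                    842.8775     4,123.5081      26,840.8490
P = 842.8775.
Convexity = Σ t(t+1)·PV / [P·(1+y)²] = 26,840.8490 / (842.8775 × 1.249924) = 25.47699.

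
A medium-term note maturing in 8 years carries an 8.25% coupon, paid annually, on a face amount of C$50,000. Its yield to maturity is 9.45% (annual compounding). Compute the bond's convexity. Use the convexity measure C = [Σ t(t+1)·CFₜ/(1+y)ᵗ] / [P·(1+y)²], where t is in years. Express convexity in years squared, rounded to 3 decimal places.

41.407

With y = 0.0945:
  t   CF        PV=CF/(1+0.0945)^t    t·PV        t(t+1)·PV
  1     4,125.00     3,768.8442     3,768.8442       7,537.6884
  2     4,125.00     3,443.4392     6,886.8784      20,660.6353
  3     4,125.00     3,146.1299     9,438.3898      37,753.5592
  4     4,125.00     2,874.4906    11,497.9623      57,489.8115
  5     4,125.00     2,626.3048    13,131.5239      78,789.1433
  6     4,125.00     2,399.5475    14,397.2852     100,780.9964
  7     4,125.00     2,192.3687    15,346.5808     122,772.6468
  8    54,125.00    26,282.8092   210,262.4735   1,892,362.2616
  Σ                 46,733.9341   284,729.9382   2,318,146.7426
P = 46,733.9341.
Convexity = Σ t(t+1)·PV / [P·(1+y)²] = 2,318,146.7426 / (46,733.9341 × 1.197930) = 41.40731.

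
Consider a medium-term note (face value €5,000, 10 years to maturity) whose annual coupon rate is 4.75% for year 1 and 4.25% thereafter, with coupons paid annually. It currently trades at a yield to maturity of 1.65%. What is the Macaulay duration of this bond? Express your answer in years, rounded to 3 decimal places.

8.514 years

Periodic yield y = 0.0165. Discount each cash flow and weight by its year:
  t   CF        PV=CF/(1+0.0165)^t    t·PV
  1       237.50       233.6449       233.6449
  2       212.50       205.6573       411.3146
  3       212.50       202.3191       606.9572
  4       212.50       199.0350       796.1399
  5       212.50       195.8042       979.0210
  6       212.50       192.6259     1,155.7553
  7       212.50       189.4991     1,326.4940
  8       212.50       186.4232     1,491.3853
  9       212.50       183.3971     1,650.5740
  10    5,212.50     4,425.6008    44,256.0081
  Σ                  6,214.0065    52,907.2943
Price P = Σ PV = 6,214.0065.
Macaulay duration = Σ(t·PV) / P = 52,907.2943 / 6,214.0065 = 8.51420 years.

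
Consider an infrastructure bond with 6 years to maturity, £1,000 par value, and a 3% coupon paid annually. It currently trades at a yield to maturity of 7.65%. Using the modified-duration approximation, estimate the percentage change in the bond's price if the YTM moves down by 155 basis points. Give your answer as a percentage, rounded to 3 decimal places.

+7.939%

Periodic yield y = 0.0765. Modified duration first:
  t   CF        PV=CF/(1+0.0765)^t    t·PV
  1        30.00        27.8681        27.8681
  2        30.00        25.8877        51.7754
  3        30.00        24.0480        72.1440
  4        30.00        22.3391        89.3563
  5        30.00        20.7516       103.7579
  6     1,030.00       661.8400     3,971.0401
  Σ                    782.7344     4,315.9417
P = 782.7344; D_Mac = 5.51393 yrs; D_mod = 5.51393/(1+0.0765) = 5.12209 yrs.
ΔP/P ≈ -D_mod · Δy = -5.12209 × (-0.0155) = +0.079392 = +7.9392%.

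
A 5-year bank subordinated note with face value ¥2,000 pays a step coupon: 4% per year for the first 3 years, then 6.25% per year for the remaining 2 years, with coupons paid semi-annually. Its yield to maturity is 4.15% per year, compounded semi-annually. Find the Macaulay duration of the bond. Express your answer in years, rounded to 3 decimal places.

Periodic yield y = 0.02075. Discount each cash flow and weight by its period:
  t   CF        PV=CF/(1+0.02075)^t    t·PV
  1        40.00        39.1869        39.1869
  2        40.00        38.3903        76.7805
  3        40.00        37.6099       112.8296
  4        40.00        36.8453       147.3813
  5        40.00        36.0963       180.4816
  6        40.00        35.3626       212.1753
  7        62.50        54.1308       378.9155
  8        62.50        53.0304       424.2432
  9        62.50        51.9524       467.5715
  10    2,062.50     1,679.5776    16,795.7759
  Σ                  2,062.1824    18,835.3414
Price P = Σ PV = 2,062.1824.
Macaulay duration = Σ(t·PV) / P = 18,835.3414 / 2,062.1824 = 9.13369 half-year periods.
In years: 9.13369 / 2 = 4.56685 years.

4.567 years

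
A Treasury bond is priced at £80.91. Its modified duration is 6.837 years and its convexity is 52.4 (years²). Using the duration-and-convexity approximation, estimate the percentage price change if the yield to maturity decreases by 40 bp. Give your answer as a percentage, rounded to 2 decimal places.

Duration effect: -D_mod·Δy = -6.837 × (-0.004) = +0.027348
Convexity effect: ½·C·(Δy)² = 0.5 × 52.4 × (-0.004)² = +0.0004192
ΔP/P ≈ +0.027348 + 0.0004192 = +0.0277672
= +2.77672%.

+2.78%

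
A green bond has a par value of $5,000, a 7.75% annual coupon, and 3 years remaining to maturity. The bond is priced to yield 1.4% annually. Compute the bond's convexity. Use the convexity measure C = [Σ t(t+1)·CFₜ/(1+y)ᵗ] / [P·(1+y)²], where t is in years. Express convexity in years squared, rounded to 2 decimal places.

10.67

With y = 0.014:
  t   CF        PV=CF/(1+0.014)^t    t·PV        t(t+1)·PV
  1       387.50       382.1499       382.1499         764.2998
  2       387.50       376.8737       753.7473       2,261.2420
  3     5,387.50     5,167.4159    15,502.2477      62,008.9909
  Σ                  5,926.4395    16,638.1450      65,034.5328
P = 5,926.4395.
Convexity = Σ t(t+1)·PV / [P·(1+y)²] = 65,034.5328 / (5,926.4395 × 1.028196) = 10.67270.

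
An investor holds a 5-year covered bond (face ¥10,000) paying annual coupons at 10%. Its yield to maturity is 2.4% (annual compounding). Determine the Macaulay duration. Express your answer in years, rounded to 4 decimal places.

4.2955 years

Periodic yield y = 0.024. Discount each cash flow and weight by its year:
  t   CF        PV=CF/(1+0.024)^t    t·PV
  1     1,000.00       976.5625       976.5625
  2     1,000.00       953.6743     1,907.3486
  3     1,000.00       931.3226     2,793.9677
  4     1,000.00       909.4947     3,637.9788
  5    11,000.00     9,769.9626    48,849.8131
  Σ                 13,541.0167    58,165.6707
Price P = Σ PV = 13,541.0167.
Macaulay duration = Σ(t·PV) / P = 58,165.6707 / 13,541.0167 = 4.29552 years.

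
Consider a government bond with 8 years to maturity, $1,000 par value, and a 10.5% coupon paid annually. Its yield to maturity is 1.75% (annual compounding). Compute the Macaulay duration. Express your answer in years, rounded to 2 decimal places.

Periodic yield y = 0.0175. Discount each cash flow and weight by its year:
  t   CF        PV=CF/(1+0.0175)^t    t·PV
  1       105.00       103.1941       103.1941
  2       105.00       101.4193       202.8385
  3       105.00        99.6750       299.0249
  4       105.00        97.9606       391.8426
  5       105.00        96.2758       481.3791
  6       105.00        94.6200       567.7198
  7       105.00        92.9926       650.9482
  8     1,105.00       961.8048     7,694.4383
  Σ                  1,647.9421    10,391.3854
Price P = Σ PV = 1,647.9421.
Macaulay duration = Σ(t·PV) / P = 10,391.3854 / 1,647.9421 = 6.30567 years.

6.31 years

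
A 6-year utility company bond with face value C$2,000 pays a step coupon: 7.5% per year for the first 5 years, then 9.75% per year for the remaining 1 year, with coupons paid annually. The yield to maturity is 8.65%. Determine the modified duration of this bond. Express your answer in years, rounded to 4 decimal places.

4.6303 years

Periodic yield y = 0.0865. First find Macaulay duration:
  t   CF        PV=CF/(1+0.0865)^t    t·PV
  1       150.00       138.0580       138.0580
  2       150.00       127.0667       254.1334
  3       150.00       116.9505       350.8515
  4       150.00       107.6397       430.5587
  5       150.00        99.0701       495.3505
  6     2,195.00     1,334.3082     8,005.8489
  Σ                  1,923.0931     9,674.8010
P = 1,923.0931; Macaulay duration = 9,674.8010 / 1,923.0931 = 5.03085 years.
Modified duration = D_Mac / (1 + y) = 5.03085 / 1.0865 = 4.63033 years.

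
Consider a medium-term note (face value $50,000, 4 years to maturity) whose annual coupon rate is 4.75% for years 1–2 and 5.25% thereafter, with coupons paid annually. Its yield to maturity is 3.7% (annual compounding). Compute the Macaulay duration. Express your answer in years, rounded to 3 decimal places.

3.739 years

Periodic yield y = 0.037. Discount each cash flow and weight by its year:
  t   CF        PV=CF/(1+0.037)^t    t·PV
  1     2,375.00     2,290.2604     2,290.2604
  2     2,375.00     2,208.5442     4,417.0885
  3     2,625.00     2,353.9273     7,061.7818
  4    52,625.00    45,506.8824   182,027.5294
  Σ                 52,359.6142   195,796.6600
Price P = Σ PV = 52,359.6142.
Macaulay duration = Σ(t·PV) / P = 195,796.6600 / 52,359.6142 = 3.73946 years.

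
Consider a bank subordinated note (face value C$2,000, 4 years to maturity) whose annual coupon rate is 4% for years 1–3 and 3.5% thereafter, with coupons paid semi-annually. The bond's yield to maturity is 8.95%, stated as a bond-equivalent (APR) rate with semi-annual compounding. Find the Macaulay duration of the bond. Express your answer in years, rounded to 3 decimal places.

3.705 years

Periodic yield y = 0.04475. Discount each cash flow and weight by its period:
  t   CF        PV=CF/(1+0.04475)^t    t·PV
  1        40.00        38.2867        38.2867
  2        40.00        36.6467        73.2935
  3        40.00        35.0770       105.2311
  4        40.00        33.5746       134.2983
  5        40.00        32.1365       160.6823
  6        40.00        30.7600       184.5597
  7        35.00        25.7621       180.3348
  8     2,035.00     1,433.7234    11,469.7872
  Σ                  1,665.9669    12,346.4736
Price P = Σ PV = 1,665.9669.
Macaulay duration = Σ(t·PV) / P = 12,346.4736 / 1,665.9669 = 7.41100 half-year periods.
In years: 7.41100 / 2 = 3.70550 years.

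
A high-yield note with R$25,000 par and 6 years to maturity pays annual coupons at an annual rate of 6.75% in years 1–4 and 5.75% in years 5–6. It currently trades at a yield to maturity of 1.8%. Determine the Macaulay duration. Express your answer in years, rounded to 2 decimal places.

5.24 years

Periodic yield y = 0.018. Discount each cash flow and weight by its year:
  t   CF        PV=CF/(1+0.018)^t    t·PV
  1     1,687.50     1,657.6621     1,657.6621
  2     1,687.50     1,628.3518     3,256.7035
  3     1,687.50     1,599.5597     4,798.6790
  4     1,687.50     1,571.2767     6,285.1068
  5     1,437.50     1,314.8281     6,574.1403
  6    26,437.50    23,753.8340   142,523.0039
  Σ                 31,525.5122   165,095.2956
Price P = Σ PV = 31,525.5122.
Macaulay duration = Σ(t·PV) / P = 165,095.2956 / 31,525.5122 = 5.23688 years.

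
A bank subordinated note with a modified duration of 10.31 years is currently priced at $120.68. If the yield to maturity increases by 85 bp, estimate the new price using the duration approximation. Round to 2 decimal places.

Duration approximation: ΔP/P ≈ -D_mod · Δy = -10.31 × (+0.0085) = -0.087635.
New price ≈ 120.68 × (1 - 0.087635) = 110.1042082.

$110.10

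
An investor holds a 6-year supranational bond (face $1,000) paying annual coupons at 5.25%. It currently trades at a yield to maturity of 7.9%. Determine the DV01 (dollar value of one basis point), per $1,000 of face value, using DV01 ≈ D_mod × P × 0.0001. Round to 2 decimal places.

Periodic yield y = 0.079.
  t   CF        PV=CF/(1+0.079)^t    t·PV
  1        52.50        48.6562        48.6562
  2        52.50        45.0938        90.1875
  3        52.50        41.7922       125.3765
  4        52.50        38.7323       154.9293
  5        52.50        35.8965       179.4825
  6     1,052.50       666.9502     4,001.7015
  Σ                    877.1212     4,600.3334
P = 877.1212; D_Mac = 5.24481 yrs; D_mod = 4.86081 yrs.
DV01 ≈ 4.86081 × 877.1212 × 0.0001 = 0.426352.

$0.43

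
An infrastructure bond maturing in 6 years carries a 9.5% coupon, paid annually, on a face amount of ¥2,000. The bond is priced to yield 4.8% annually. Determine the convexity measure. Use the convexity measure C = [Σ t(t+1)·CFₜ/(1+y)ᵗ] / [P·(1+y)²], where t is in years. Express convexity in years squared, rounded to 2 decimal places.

29.54

With y = 0.048:
  t   CF        PV=CF/(1+0.048)^t    t·PV        t(t+1)·PV
  1       190.00       181.2977       181.2977         362.5954
  2       190.00       172.9940       345.9880       1,037.9640
  3       190.00       165.0706       495.2118       1,980.8473
  4       190.00       157.5101       630.0405       3,150.2025
  5       190.00       150.2959       751.4796       4,508.8776
  6     2,190.00     1,653.0136     9,918.0814      69,426.5700
  Σ                  2,480.1819    12,322.0990      80,467.0567
P = 2,480.1819.
Convexity = Σ t(t+1)·PV / [P·(1+y)²] = 80,467.0567 / (2,480.1819 × 1.098304) = 29.54010.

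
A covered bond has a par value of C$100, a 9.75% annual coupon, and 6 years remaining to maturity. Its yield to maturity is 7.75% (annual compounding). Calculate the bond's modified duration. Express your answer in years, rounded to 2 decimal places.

4.52 years

Periodic yield y = 0.0775. First find Macaulay duration:
  t   CF        PV=CF/(1+0.0775)^t    t·PV
  1         9.75         9.0487         9.0487
  2         9.75         8.3979        16.7958
  3         9.75         7.7939        23.3816
  4         9.75         7.2333        28.9331
  5         9.75         6.7130        33.5651
  6       109.75        70.1295       420.7771
  Σ                    109.3163       532.5015
P = 109.3163; Macaulay duration = 532.5015 / 109.3163 = 4.87120 years.
Modified duration = D_Mac / (1 + y) = 4.87120 / 1.0775 = 4.52083 years.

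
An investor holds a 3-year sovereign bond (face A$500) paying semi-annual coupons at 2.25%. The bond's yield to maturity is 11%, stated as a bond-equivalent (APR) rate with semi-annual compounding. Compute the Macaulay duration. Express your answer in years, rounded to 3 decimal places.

Periodic yield y = 0.055. Discount each cash flow and weight by its period:
  t   CF        PV=CF/(1+0.055)^t    t·PV
  1        5.625         5.3318         5.3318
  2        5.625         5.0538        10.1076
  3        5.625         4.7903        14.3710
  4        5.625         4.5406        18.1624
  5        5.625         4.3039        21.5194
  6      505.625       366.7024     2,200.2145
  Σ                    390.7228     2,269.7067
Price P = Σ PV = 390.7228.
Macaulay duration = Σ(t·PV) / P = 2,269.7067 / 390.7228 = 5.80900 half-year periods.
In years: 5.80900 / 2 = 2.90450 years.

2.904 years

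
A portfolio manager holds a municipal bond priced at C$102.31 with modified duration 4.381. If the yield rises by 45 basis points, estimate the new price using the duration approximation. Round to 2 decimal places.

C$100.29

Duration approximation: ΔP/P ≈ -D_mod · Δy = -4.381 × (+0.0045) = -0.0197145.
New price ≈ 102.31 × (1 - 0.0197145) = 100.293009505.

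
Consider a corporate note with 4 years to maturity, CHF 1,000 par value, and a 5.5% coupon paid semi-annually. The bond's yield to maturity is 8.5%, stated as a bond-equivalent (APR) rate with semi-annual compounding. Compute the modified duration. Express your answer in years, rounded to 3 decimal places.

3.474 years

Periodic yield y = 0.0425. First find Macaulay duration:
  t   CF        PV=CF/(1+0.0425)^t    t·PV
  1        27.50        26.3789        26.3789
  2        27.50        25.3035        50.6070
  3        27.50        24.2719        72.8158
  4        27.50        23.2824        93.1297
  5        27.50        22.3333       111.6664
  6        27.50        21.4228       128.5368
  7        27.50        20.5495       143.8462
  8     1,027.50       736.5010     5,892.0077
  Σ                    900.0433     6,518.9886
P = 900.0433; Macaulay duration = 6,518.9886 / 900.0433 = 7.24297 half-year periods = 3.62149 years.
Modified duration = D_Mac / (1 + y) = 3.62149 / 1.0425 = 3.47385 years.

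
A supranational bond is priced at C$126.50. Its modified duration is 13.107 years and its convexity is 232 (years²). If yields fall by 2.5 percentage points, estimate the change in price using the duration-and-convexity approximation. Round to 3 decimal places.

+C$50.622

Duration effect: -D_mod·Δy = -13.107 × (-0.025) = +0.327675
Convexity effect: ½·C·(Δy)² = 0.5 × 232 × (-0.025)² = +0.0725000
ΔP/P ≈ +0.327675 + 0.0725000 = +0.400175
ΔP ≈ 126.50 × (+0.400175) = +50.6221375.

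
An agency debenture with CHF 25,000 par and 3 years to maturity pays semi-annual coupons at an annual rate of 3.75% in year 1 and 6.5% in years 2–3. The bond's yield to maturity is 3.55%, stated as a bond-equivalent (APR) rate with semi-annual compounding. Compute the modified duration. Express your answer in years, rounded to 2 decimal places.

Periodic yield y = 0.01775. First find Macaulay duration:
  t   CF        PV=CF/(1+0.01775)^t    t·PV
  1       468.75       460.5748       460.5748
  2       468.75       452.5422       905.0843
  3       812.50       770.7260     2,312.1781
  4       812.50       757.2843     3,029.1370
  5       812.50       744.0769     3,720.3844
  6    25,812.50    23,226.4803   139,358.8818
  Σ                 26,411.6845   149,786.2406
P = 26,411.6845; Macaulay duration = 149,786.2406 / 26,411.6845 = 5.67121 half-year periods = 2.83561 years.
Modified duration = D_Mac / (1 + y) = 2.83561 / 1.01775 = 2.78615 years.

2.79 years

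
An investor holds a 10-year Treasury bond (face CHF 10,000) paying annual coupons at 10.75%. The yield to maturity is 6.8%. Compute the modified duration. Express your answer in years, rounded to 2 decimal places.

6.55 years

Periodic yield y = 0.068. First find Macaulay duration:
  t   CF        PV=CF/(1+0.068)^t    t·PV
  1     1,075.00     1,006.5543     1,006.5543
  2     1,075.00       942.4666     1,884.9332
  3     1,075.00       882.4593     2,647.3780
  4     1,075.00       826.2728     3,305.0912
  5     1,075.00       773.6637     3,868.3183
  6     1,075.00       724.4042     4,346.4251
  7     1,075.00       678.2811     4,747.9675
  8     1,075.00       635.0946     5,080.7571
  9     1,075.00       594.6579     5,351.9211
  10   11,075.00     5,736.2914    57,362.9144
  Σ                 12,800.1459    89,602.2601
P = 12,800.1459; Macaulay duration = 89,602.2601 / 12,800.1459 = 7.00010 years.
Modified duration = D_Mac / (1 + y) = 7.00010 / 1.068 = 6.55440 years.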